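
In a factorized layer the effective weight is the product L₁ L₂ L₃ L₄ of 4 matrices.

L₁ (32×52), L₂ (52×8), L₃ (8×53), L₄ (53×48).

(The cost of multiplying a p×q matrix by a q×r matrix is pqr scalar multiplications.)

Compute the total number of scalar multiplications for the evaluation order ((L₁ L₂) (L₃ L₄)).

(L₁ L₂): 32×52 by 52×8 → 32×8, cost 32·52·8 = 13312
(L₃ L₄): 8×53 by 53×48 → 8×48, cost 8·53·48 = 20352
((L₁ L₂) (L₃ L₄)): 32×8 by 8×48 → 32×48, cost 32·8·48 = 12288; cumulative 45952
Total: 45952 scalar multiplications.

45952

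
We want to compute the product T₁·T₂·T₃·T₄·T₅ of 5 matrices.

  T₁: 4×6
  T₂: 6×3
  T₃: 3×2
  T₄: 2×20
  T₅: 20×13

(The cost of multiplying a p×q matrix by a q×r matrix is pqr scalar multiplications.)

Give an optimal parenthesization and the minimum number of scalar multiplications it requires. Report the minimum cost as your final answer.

708

Adjacent pairs: T₁T₂ = 4·6·3 = 72; T₂T₃ = 6·3·2 = 36; T₃T₄ = 3·2·20 = 120; T₄T₅ = 2·20·13 = 520.
Length 3: T₁..T₃: k=1: 0+36+4·6·2=84; k=2: 72+0+4·3·2=96 → min 84 | T₂..T₄: k=2: 0+120+6·3·20=480; k=3: 36+0+6·2·20=276 → min 276 | T₃..T₅: k=3: 0+520+3·2·13=598; k=4: 120+0+3·20·13=900 → min 598.
Length 4: T₁..T₄: k=1: 0+276+4·6·20=756; k=2: 72+120+4·3·20=432; k=3: 84+0+4·2·20=244 → min 244 | T₂..T₅: k=2: 0+598+6·3·13=832; k=3: 36+520+6·2·13=712; k=4: 276+0+6·20·13=1836 → min 712.
Length 5: T₁..T₅: k=1: 0+712+4·6·13=1024; k=2: 72+598+4·3·13=826; k=3: 84+520+4·2·13=708; k=4: 244+0+4·20·13=1284 → min 708.
Optimal parenthesization: ((T₁·(T₂·T₃))·(T₄·T₅)) with cost 708.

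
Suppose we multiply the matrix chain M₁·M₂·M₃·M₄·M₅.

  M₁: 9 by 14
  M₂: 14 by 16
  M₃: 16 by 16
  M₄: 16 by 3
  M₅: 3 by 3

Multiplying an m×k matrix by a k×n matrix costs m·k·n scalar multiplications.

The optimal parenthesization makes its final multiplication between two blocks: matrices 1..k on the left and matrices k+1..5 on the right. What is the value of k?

Adjacent pairs: M₁M₂ = 9·14·16 = 2016; M₂M₃ = 14·16·16 = 3584; M₃M₄ = 16·16·3 = 768; M₄M₅ = 16·3·3 = 144.
Length 3: M₁..M₃: k=1: 0+3584+9·14·16=5600; k=2: 2016+0+9·16·16=4320 → min 4320 | M₂..M₄: k=2: 0+768+14·16·3=1440; k=3: 3584+0+14·16·3=4256 → min 1440 | M₃..M₅: k=3: 0+144+16·16·3=912; k=4: 768+0+16·3·3=912 → min 912.
Length 4: M₁..M₄: k=1: 0+1440+9·14·3=1818; k=2: 2016+768+9·16·3=3216; k=3: 4320+0+9·16·3=4752 → min 1818 | M₂..M₅: k=2: 0+912+14·16·3=1584; k=3: 3584+144+14·16·3=4400; k=4: 1440+0+14·3·3=1566 → min 1566.
Top-level splits: k=1: (M₁..M₁)·(M₂..M₅) → 0+1566+9·14·3 = 1944; k=2: (M₁..M₂)·(M₃..M₅) → 2016+912+9·16·3 = 3360; k=3: (M₁..M₃)·(M₄..M₅) → 4320+144+9·16·3 = 4896; k=4: (M₁..M₄)·(M₅..M₅) → 1818+0+9·3·3 = 1899.
Best split is after M₄, i.e. k = 4.

4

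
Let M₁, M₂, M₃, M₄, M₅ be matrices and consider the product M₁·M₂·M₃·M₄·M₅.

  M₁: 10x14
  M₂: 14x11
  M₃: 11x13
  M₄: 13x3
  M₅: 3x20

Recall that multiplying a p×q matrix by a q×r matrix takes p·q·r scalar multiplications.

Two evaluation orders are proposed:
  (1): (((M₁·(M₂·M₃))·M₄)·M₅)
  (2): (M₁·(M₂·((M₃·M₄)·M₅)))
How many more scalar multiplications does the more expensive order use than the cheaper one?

Order (1) = (((M₁·(M₂·M₃))·M₄)·M₅): (M₂·M₃): 14×11 by 11×13 → 14×13, cost 14·11·13 = 2002; (M₁·(M₂·M₃)): 10×14 by 14×13 → 10×13, cost 10·14·13 = 1820; cumulative 3822; ((M₁·(M₂·M₃))·M₄): 10×13 by 13×3 → 10×3, cost 10·13·3 = 390; cumulative 4212; (((M₁·(M₂·M₃))·M₄)·M₅): 10×3 by 3×20 → 10×20, cost 10·3·20 = 600; cumulative 4812. Total 4812.
Order (2) = (M₁·(M₂·((M₃·M₄)·M₅))): (M₃·M₄): 11×13 by 13×3 → 11×3, cost 11·13·3 = 429; ((M₃·M₄)·M₅): 11×3 by 3×20 → 11×20, cost 11·3·20 = 660; cumulative 1089; (M₂·((M₃·M₄)·M₅)): 14×11 by 11×20 → 14×20, cost 14·11·20 = 3080; cumulative 4169; (M₁·(M₂·((M₃·M₄)·M₅))): 10×14 by 14×20 → 10×20, cost 10·14·20 = 2800; cumulative 6969. Total 6969.
Difference: |4812 − 6969| = 2157.

2157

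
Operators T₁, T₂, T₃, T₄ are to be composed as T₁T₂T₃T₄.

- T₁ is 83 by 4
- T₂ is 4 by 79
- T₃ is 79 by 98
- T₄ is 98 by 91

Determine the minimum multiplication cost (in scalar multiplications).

96852

Adjacent pairs: T₁T₂ = 83·4·79 = 26228; T₂T₃ = 4·79·98 = 30968; T₃T₄ = 79·98·91 = 704522.
Length 3: T₁..T₃: k=1: 0+30968+83·4·98=63504; k=2: 26228+0+83·79·98=668814 → min 63504 | T₂..T₄: k=2: 0+704522+4·79·91=733278; k=3: 30968+0+4·98·91=66640 → min 66640.
Length 4: T₁..T₄: k=1: 0+66640+83·4·91=96852; k=2: 26228+704522+83·79·91=1327437; k=3: 63504+0+83·98·91=803698 → min 96852.
Optimal order: (T₁((T₂T₃)T₄)) with cost 96852.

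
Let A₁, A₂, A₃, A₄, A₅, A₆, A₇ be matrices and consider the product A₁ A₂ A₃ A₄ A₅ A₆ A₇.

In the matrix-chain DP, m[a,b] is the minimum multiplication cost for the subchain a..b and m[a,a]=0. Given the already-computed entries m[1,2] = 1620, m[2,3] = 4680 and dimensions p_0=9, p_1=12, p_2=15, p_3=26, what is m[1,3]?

m[1,3] = min over k∈[1,2] of m[1,k]+m[k+1,3]+p_{0}·p_k·p_{3}.
k=1: 0 + 4680 + 9·12·26 = 7488; k=2: 1620 + 0 + 9·15·26 = 5130.
Minimum: 5130 at k=2.

5130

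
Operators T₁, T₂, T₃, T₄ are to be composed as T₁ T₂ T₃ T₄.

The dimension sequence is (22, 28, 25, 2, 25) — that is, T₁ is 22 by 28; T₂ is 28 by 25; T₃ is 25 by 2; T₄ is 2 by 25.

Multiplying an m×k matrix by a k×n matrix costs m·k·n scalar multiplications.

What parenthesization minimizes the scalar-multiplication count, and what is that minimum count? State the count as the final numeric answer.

3732

Adjacent pairs: T₁T₂ = 22·28·25 = 15400; T₂T₃ = 28·25·2 = 1400; T₃T₄ = 25·2·25 = 1250.
Length 3: T₁..T₃: k=1: 0+1400+22·28·2=2632; k=2: 15400+0+22·25·2=16500 → min 2632 | T₂..T₄: k=2: 0+1250+28·25·25=18750; k=3: 1400+0+28·2·25=2800 → min 2800.
Length 4: T₁..T₄: k=1: 0+2800+22·28·25=18200; k=2: 15400+1250+22·25·25=30400; k=3: 2632+0+22·2·25=3732 → min 3732.
Optimal parenthesization: ((T₁ (T₂ T₃)) T₄) with cost 3732.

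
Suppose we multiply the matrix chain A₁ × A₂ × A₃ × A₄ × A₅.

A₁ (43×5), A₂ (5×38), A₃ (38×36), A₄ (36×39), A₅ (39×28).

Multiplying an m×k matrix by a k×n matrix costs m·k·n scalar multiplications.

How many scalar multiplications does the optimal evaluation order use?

Adjacent pairs: A₁A₂ = 43·5·38 = 8170; A₂A₃ = 5·38·36 = 6840; A₃A₄ = 38·36·39 = 53352; A₄A₅ = 36·39·28 = 39312.
Length 3: A₁..A₃: k=1: 0+6840+43·5·36=14580; k=2: 8170+0+43·38·36=66994 → min 14580 | A₂..A₄: k=2: 0+53352+5·38·39=60762; k=3: 6840+0+5·36·39=13860 → min 13860 | A₃..A₅: k=3: 0+39312+38·36·28=77616; k=4: 53352+0+38·39·28=94848 → min 77616.
Length 4: A₁..A₄: k=1: 0+13860+43·5·39=22245; k=2: 8170+53352+43·38·39=125248; k=3: 14580+0+43·36·39=74952 → min 22245 | A₂..A₅: k=2: 0+77616+5·38·28=82936; k=3: 6840+39312+5·36·28=51192; k=4: 13860+0+5·39·28=19320 → min 19320.
Length 5: A₁..A₅: k=1: 0+19320+43·5·28=25340; k=2: 8170+77616+43·38·28=131538; k=3: 14580+39312+43·36·28=97236; k=4: 22245+0+43·39·28=69201 → min 25340.
Optimal order: (A₁ × (((A₂ × A₃) × A₄) × A₅)) with cost 25340.

25340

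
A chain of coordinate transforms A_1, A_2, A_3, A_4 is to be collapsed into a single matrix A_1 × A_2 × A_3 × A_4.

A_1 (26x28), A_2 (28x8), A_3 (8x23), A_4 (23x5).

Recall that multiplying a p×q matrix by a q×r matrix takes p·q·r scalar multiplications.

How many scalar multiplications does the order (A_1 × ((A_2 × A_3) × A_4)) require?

12012

(A_2 × A_3): 28×8 by 8×23 → 28×23, cost 28·8·23 = 5152
((A_2 × A_3) × A_4): 28×23 by 23×5 → 28×5, cost 28·23·5 = 3220; cumulative 8372
(A_1 × ((A_2 × A_3) × A_4)): 26×28 by 28×5 → 26×5, cost 26·28·5 = 3640; cumulative 12012
Total: 12012 scalar multiplications.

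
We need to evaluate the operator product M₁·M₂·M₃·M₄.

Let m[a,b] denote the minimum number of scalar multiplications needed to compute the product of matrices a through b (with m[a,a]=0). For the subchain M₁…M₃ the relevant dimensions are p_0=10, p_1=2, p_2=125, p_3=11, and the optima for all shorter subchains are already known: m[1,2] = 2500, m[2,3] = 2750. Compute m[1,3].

m[1,3] = min over k∈[1,2] of m[1,k]+m[k+1,3]+p_{0}·p_k·p_{3}.
k=1: 0 + 2750 + 10·2·11 = 2970; k=2: 2500 + 0 + 10·125·11 = 16250.
Minimum: 2970 at k=1.

2970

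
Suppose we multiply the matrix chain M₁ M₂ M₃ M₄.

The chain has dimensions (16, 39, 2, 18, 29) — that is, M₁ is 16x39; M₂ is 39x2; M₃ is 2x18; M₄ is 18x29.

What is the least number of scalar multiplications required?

Adjacent pairs: M₁M₂ = 16·39·2 = 1248; M₂M₃ = 39·2·18 = 1404; M₃M₄ = 2·18·29 = 1044.
Length 3: M₁..M₃: k=1: 0+1404+16·39·18=12636; k=2: 1248+0+16·2·18=1824 → min 1824 | M₂..M₄: k=2: 0+1044+39·2·29=3306; k=3: 1404+0+39·18·29=21762 → min 3306.
Length 4: M₁..M₄: k=1: 0+3306+16·39·29=21402; k=2: 1248+1044+16·2·29=3220; k=3: 1824+0+16·18·29=10176 → min 3220.
Optimal order: ((M₁ M₂) (M₃ M₄)) with cost 3220.

3220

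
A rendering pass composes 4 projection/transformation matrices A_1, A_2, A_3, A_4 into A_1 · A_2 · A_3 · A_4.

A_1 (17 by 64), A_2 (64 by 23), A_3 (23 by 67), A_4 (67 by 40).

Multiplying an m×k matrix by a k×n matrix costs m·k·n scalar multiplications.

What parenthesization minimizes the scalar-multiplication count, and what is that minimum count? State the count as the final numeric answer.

Adjacent pairs: A_1A_2 = 17·64·23 = 25024; A_2A_3 = 64·23·67 = 98624; A_3A_4 = 23·67·40 = 61640.
Length 3: A_1..A_3: k=1: 0+98624+17·64·67=171520; k=2: 25024+0+17·23·67=51221 → min 51221 | A_2..A_4: k=2: 0+61640+64·23·40=120520; k=3: 98624+0+64·67·40=270144 → min 120520.
Length 4: A_1..A_4: k=1: 0+120520+17·64·40=164040; k=2: 25024+61640+17·23·40=102304; k=3: 51221+0+17·67·40=96781 → min 96781.
Optimal parenthesization: (((A_1 · A_2) · A_3) · A_4) with cost 96781.

96781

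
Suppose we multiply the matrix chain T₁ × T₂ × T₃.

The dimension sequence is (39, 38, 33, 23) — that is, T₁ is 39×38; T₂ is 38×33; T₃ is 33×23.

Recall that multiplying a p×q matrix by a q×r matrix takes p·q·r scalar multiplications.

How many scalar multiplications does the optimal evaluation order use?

62928

Order (T₁ × (T₂ × T₃)): (T₂ × T₃): 38×33 by 33×23 → 38×23, cost 38·33·23 = 28842; (T₁ × (T₂ × T₃)): 39×38 by 38×23 → 39×23, cost 39·38·23 = 34086; cumulative 62928. Total 62928.
Order ((T₁ × T₂) × T₃): (T₁ × T₂): 39×38 by 38×33 → 39×33, cost 39·38·33 = 48906; ((T₁ × T₂) × T₃): 39×33 by 33×23 → 39×23, cost 39·33·23 = 29601; cumulative 78507. Total 78507.
Minimum: 62928.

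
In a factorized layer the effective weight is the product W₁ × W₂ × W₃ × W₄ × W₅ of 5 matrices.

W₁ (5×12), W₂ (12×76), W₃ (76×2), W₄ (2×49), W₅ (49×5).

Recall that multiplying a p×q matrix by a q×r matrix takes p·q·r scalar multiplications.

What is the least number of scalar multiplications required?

Adjacent pairs: W₁W₂ = 5·12·76 = 4560; W₂W₃ = 12·76·2 = 1824; W₃W₄ = 76·2·49 = 7448; W₄W₅ = 2·49·5 = 490.
Length 3: W₁..W₃: k=1: 0+1824+5·12·2=1944; k=2: 4560+0+5·76·2=5320 → min 1944 | W₂..W₄: k=2: 0+7448+12·76·49=52136; k=3: 1824+0+12·2·49=3000 → min 3000 | W₃..W₅: k=3: 0+490+76·2·5=1250; k=4: 7448+0+76·49·5=26068 → min 1250.
Length 4: W₁..W₄: k=1: 0+3000+5·12·49=5940; k=2: 4560+7448+5·76·49=30628; k=3: 1944+0+5·2·49=2434 → min 2434 | W₂..W₅: k=2: 0+1250+12·76·5=5810; k=3: 1824+490+12·2·5=2434; k=4: 3000+0+12·49·5=5940 → min 2434.
Length 5: W₁..W₅: k=1: 0+2434+5·12·5=2734; k=2: 4560+1250+5·76·5=7710; k=3: 1944+490+5·2·5=2484; k=4: 2434+0+5·49·5=3659 → min 2484.
Optimal order: ((W₁ × (W₂ × W₃)) × (W₄ × W₅)) with cost 2484.

2484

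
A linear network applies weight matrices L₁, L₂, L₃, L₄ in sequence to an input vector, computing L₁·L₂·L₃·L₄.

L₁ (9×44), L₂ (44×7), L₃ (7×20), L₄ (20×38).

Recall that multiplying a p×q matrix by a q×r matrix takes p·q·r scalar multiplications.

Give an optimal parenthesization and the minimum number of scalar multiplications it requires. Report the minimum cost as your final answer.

10486

Adjacent pairs: L₁L₂ = 9·44·7 = 2772; L₂L₃ = 44·7·20 = 6160; L₃L₄ = 7·20·38 = 5320.
Length 3: L₁..L₃: k=1: 0+6160+9·44·20=14080; k=2: 2772+0+9·7·20=4032 → min 4032 | L₂..L₄: k=2: 0+5320+44·7·38=17024; k=3: 6160+0+44·20·38=39600 → min 17024.
Length 4: L₁..L₄: k=1: 0+17024+9·44·38=32072; k=2: 2772+5320+9·7·38=10486; k=3: 4032+0+9·20·38=10872 → min 10486.
Optimal parenthesization: ((L₁·L₂)·(L₃·L₄)) with cost 10486.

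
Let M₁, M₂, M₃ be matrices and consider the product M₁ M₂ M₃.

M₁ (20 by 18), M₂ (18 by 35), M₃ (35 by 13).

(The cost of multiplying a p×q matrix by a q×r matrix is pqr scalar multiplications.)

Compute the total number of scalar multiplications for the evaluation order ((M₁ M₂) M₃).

21700

(M₁ M₂): 20×18 by 18×35 → 20×35, cost 20·18·35 = 12600
((M₁ M₂) M₃): 20×35 by 35×13 → 20×13, cost 20·35·13 = 9100; cumulative 21700
Total: 21700 scalar multiplications.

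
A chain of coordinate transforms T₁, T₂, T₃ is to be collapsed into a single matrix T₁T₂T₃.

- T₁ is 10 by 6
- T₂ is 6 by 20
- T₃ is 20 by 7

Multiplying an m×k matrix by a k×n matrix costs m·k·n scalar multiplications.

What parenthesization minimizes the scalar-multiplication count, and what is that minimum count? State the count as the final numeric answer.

(T₁(T₂T₃)): cost 1260.
((T₁T₂)T₃): cost 2600.
Optimal: (T₁(T₂T₃)) with cost 1260.

1260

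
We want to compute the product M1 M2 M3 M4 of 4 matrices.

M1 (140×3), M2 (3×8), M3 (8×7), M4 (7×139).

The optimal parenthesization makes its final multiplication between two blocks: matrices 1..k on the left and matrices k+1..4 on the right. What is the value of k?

1

Adjacent pairs: M1M2 = 140·3·8 = 3360; M2M3 = 3·8·7 = 168; M3M4 = 8·7·139 = 7784.
Length 3: M1..M3: k=1: 0+168+140·3·7=3108; k=2: 3360+0+140·8·7=11200 → min 3108 | M2..M4: k=2: 0+7784+3·8·139=11120; k=3: 168+0+3·7·139=3087 → min 3087.
Top-level splits: k=1: (M1..M1)·(M2..M4) → 0+3087+140·3·139 = 61467; k=2: (M1..M2)·(M3..M4) → 3360+7784+140·8·139 = 166824; k=3: (M1..M3)·(M4..M4) → 3108+0+140·7·139 = 139328.
Best split is after M1, i.e. k = 1.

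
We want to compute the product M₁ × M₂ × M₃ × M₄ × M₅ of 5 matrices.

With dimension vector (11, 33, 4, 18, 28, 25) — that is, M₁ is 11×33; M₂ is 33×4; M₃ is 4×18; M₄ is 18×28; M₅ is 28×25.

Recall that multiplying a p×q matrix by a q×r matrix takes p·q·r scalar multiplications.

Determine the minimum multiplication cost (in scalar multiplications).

Adjacent pairs: M₁M₂ = 11·33·4 = 1452; M₂M₃ = 33·4·18 = 2376; M₃M₄ = 4·18·28 = 2016; M₄M₅ = 18·28·25 = 12600.
Length 3: M₁..M₃: k=1: 0+2376+11·33·18=8910; k=2: 1452+0+11·4·18=2244 → min 2244 | M₂..M₄: k=2: 0+2016+33·4·28=5712; k=3: 2376+0+33·18·28=19008 → min 5712 | M₃..M₅: k=3: 0+12600+4·18·25=14400; k=4: 2016+0+4·28·25=4816 → min 4816.
Length 4: M₁..M₄: k=1: 0+5712+11·33·28=15876; k=2: 1452+2016+11·4·28=4700; k=3: 2244+0+11·18·28=7788 → min 4700 | M₂..M₅: k=2: 0+4816+33·4·25=8116; k=3: 2376+12600+33·18·25=29826; k=4: 5712+0+33·28·25=28812 → min 8116.
Length 5: M₁..M₅: k=1: 0+8116+11·33·25=17191; k=2: 1452+4816+11·4·25=7368; k=3: 2244+12600+11·18·25=19794; k=4: 4700+0+11·28·25=12400 → min 7368.
Optimal order: ((M₁ × M₂) × ((M₃ × M₄) × M₅)) with cost 7368.

7368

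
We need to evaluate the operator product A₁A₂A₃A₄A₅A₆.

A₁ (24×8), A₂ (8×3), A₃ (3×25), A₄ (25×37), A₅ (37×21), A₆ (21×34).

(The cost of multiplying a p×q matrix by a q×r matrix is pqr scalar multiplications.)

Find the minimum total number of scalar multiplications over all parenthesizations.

10272

Adjacent pairs: A₁A₂ = 24·8·3 = 576; A₂A₃ = 8·3·25 = 600; A₃A₄ = 3·25·37 = 2775; A₄A₅ = 25·37·21 = 19425; A₅A₆ = 37·21·34 = 26418.
Length 3: A₁..A₃: k=1: 0+600+24·8·25=5400; k=2: 576+0+24·3·25=2376 → min 2376 | A₂..A₄: k=2: 0+2775+8·3·37=3663; k=3: 600+0+8·25·37=8000 → min 3663 | A₃..A₅: k=3: 0+19425+3·25·21=21000; k=4: 2775+0+3·37·21=5106 → min 5106 | A₄..A₆: k=4: 0+26418+25·37·34=57868; k=5: 19425+0+25·21·34=37275 → min 37275.
Length 4: A₁..A₄: k=1: 0+3663+24·8·37=10767; k=2: 576+2775+24·3·37=6015; k=3: 2376+0+24·25·37=24576 → min 6015 | A₂..A₅: k=2: 0+5106+8·3·21=5610; k=3: 600+19425+8·25·21=24225; k=4: 3663+0+8·37·21=9879 → min 5610 | A₃..A₆: k=3: 0+37275+3·25·34=39825; k=4: 2775+26418+3·37·34=32967; k=5: 5106+0+3·21·34=7248 → min 7248.
Length 5: A₁..A₅: k=1: 0+5610+24·8·21=9642; k=2: 576+5106+24·3·21=7194; k=3: 2376+19425+24·25·21=34401; k=4: 6015+0+24·37·21=24663 → min 7194 | A₂..A₆: k=2: 0+7248+8·3·34=8064; k=3: 600+37275+8·25·34=44675; k=4: 3663+26418+8·37·34=40145; k=5: 5610+0+8·21·34=11322 → min 8064.
Length 6: A₁..A₆: k=1: 0+8064+24·8·34=14592; k=2: 576+7248+24·3·34=10272; k=3: 2376+37275+24·25·34=60051; k=4: 6015+26418+24·37·34=62625; k=5: 7194+0+24·21·34=24330 → min 10272.
Optimal order: ((A₁A₂)(((A₃A₄)A₅)A₆)) with cost 10272.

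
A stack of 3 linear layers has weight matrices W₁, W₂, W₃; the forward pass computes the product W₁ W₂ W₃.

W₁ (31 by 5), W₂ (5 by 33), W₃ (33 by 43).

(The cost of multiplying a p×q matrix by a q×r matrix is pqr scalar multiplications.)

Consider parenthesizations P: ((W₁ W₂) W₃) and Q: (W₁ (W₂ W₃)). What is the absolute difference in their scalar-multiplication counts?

35344

Order P = ((W₁ W₂) W₃): (W₁ W₂): 31×5 by 5×33 → 31×33, cost 31·5·33 = 5115; ((W₁ W₂) W₃): 31×33 by 33×43 → 31×43, cost 31·33·43 = 43989; cumulative 49104. Total 49104.
Order Q = (W₁ (W₂ W₃)): (W₂ W₃): 5×33 by 33×43 → 5×43, cost 5·33·43 = 7095; (W₁ (W₂ W₃)): 31×5 by 5×43 → 31×43, cost 31·5·43 = 6665; cumulative 13760. Total 13760.
Difference: |49104 − 13760| = 35344.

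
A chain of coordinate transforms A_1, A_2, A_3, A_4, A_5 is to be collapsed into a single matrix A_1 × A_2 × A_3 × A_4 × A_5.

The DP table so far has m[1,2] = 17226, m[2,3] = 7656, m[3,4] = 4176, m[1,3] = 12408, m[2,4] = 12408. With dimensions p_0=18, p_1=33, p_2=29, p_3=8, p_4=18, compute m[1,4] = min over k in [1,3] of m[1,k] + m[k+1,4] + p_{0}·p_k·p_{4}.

m[1,4] = min over k∈[1,3] of m[1,k]+m[k+1,4]+p_{0}·p_k·p_{4}.
k=1: 0 + 12408 + 18·33·18 = 23100; k=2: 17226 + 4176 + 18·29·18 = 30798; k=3: 12408 + 0 + 18·8·18 = 15000.
Minimum: 15000 at k=3.

15000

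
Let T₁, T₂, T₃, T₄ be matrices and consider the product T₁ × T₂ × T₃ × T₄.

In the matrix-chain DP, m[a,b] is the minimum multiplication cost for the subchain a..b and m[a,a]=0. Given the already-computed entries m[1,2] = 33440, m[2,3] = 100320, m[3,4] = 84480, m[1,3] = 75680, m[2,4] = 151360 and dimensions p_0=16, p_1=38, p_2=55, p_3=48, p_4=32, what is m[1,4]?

100256

m[1,4] = min over k∈[1,3] of m[1,k]+m[k+1,4]+p_{0}·p_k·p_{4}.
k=1: 0 + 151360 + 16·38·32 = 170816; k=2: 33440 + 84480 + 16·55·32 = 146080; k=3: 75680 + 0 + 16·48·32 = 100256.
Minimum: 100256 at k=3.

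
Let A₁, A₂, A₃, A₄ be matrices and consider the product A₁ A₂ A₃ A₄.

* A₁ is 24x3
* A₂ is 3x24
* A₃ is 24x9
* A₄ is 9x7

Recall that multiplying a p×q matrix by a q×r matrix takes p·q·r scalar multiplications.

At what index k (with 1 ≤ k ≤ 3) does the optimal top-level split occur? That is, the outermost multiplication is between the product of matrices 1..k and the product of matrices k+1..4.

Adjacent pairs: A₁A₂ = 24·3·24 = 1728; A₂A₃ = 3·24·9 = 648; A₃A₄ = 24·9·7 = 1512.
Length 3: A₁..A₃: k=1: 0+648+24·3·9=1296; k=2: 1728+0+24·24·9=6912 → min 1296 | A₂..A₄: k=2: 0+1512+3·24·7=2016; k=3: 648+0+3·9·7=837 → min 837.
Top-level splits: k=1: (A₁..A₁)·(A₂..A₄) → 0+837+24·3·7 = 1341; k=2: (A₁..A₂)·(A₃..A₄) → 1728+1512+24·24·7 = 7272; k=3: (A₁..A₃)·(A₄..A₄) → 1296+0+24·9·7 = 2808.
Best split is after A₁, i.e. k = 1.

1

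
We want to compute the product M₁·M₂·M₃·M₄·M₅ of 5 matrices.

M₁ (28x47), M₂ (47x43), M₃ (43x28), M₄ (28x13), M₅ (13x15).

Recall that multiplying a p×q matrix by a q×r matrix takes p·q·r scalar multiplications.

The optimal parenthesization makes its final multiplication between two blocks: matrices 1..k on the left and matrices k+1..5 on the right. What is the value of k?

4

Adjacent pairs: M₁M₂ = 28·47·43 = 56588; M₂M₃ = 47·43·28 = 56588; M₃M₄ = 43·28·13 = 15652; M₄M₅ = 28·13·15 = 5460.
Length 3: M₁..M₃: k=1: 0+56588+28·47·28=93436; k=2: 56588+0+28·43·28=90300 → min 90300 | M₂..M₄: k=2: 0+15652+47·43·13=41925; k=3: 56588+0+47·28·13=73696 → min 41925 | M₃..M₅: k=3: 0+5460+43·28·15=23520; k=4: 15652+0+43·13·15=24037 → min 23520.
Length 4: M₁..M₄: k=1: 0+41925+28·47·13=59033; k=2: 56588+15652+28·43·13=87892; k=3: 90300+0+28·28·13=100492 → min 59033 | M₂..M₅: k=2: 0+23520+47·43·15=53835; k=3: 56588+5460+47·28·15=81788; k=4: 41925+0+47·13·15=51090 → min 51090.
Top-level splits: k=1: (M₁..M₁)·(M₂..M₅) → 0+51090+28·47·15 = 70830; k=2: (M₁..M₂)·(M₃..M₅) → 56588+23520+28·43·15 = 98168; k=3: (M₁..M₃)·(M₄..M₅) → 90300+5460+28·28·15 = 107520; k=4: (M₁..M₄)·(M₅..M₅) → 59033+0+28·13·15 = 64493.
Best split is after M₄, i.e. k = 4.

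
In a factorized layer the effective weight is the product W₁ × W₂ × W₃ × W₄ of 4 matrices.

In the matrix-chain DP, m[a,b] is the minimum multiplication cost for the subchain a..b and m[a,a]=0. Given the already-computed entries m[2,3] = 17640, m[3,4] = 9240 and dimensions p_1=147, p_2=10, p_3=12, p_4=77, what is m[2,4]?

m[2,4] = min over k∈[2,3] of m[2,k]+m[k+1,4]+p_{1}·p_k·p_{4}.
k=2: 0 + 9240 + 147·10·77 = 122430; k=3: 17640 + 0 + 147·12·77 = 153468.
Minimum: 122430 at k=2.

122430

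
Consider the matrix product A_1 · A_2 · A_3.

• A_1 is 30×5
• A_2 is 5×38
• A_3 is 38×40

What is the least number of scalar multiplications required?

13600

Order (A_1 · (A_2 · A_3)): (A_2 · A_3): 5×38 by 38×40 → 5×40, cost 5·38·40 = 7600; (A_1 · (A_2 · A_3)): 30×5 by 5×40 → 30×40, cost 30·5·40 = 6000; cumulative 13600. Total 13600.
Order ((A_1 · A_2) · A_3): (A_1 · A_2): 30×5 by 5×38 → 30×38, cost 30·5·38 = 5700; ((A_1 · A_2) · A_3): 30×38 by 38×40 → 30×40, cost 30·38·40 = 45600; cumulative 51300. Total 51300.
Minimum: 13600.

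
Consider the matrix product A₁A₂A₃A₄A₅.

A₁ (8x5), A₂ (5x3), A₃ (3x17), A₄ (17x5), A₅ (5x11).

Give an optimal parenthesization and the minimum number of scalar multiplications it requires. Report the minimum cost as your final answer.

804

Adjacent pairs: A₁A₂ = 8·5·3 = 120; A₂A₃ = 5·3·17 = 255; A₃A₄ = 3·17·5 = 255; A₄A₅ = 17·5·11 = 935.
Length 3: A₁..A₃: k=1: 0+255+8·5·17=935; k=2: 120+0+8·3·17=528 → min 528 | A₂..A₄: k=2: 0+255+5·3·5=330; k=3: 255+0+5·17·5=680 → min 330 | A₃..A₅: k=3: 0+935+3·17·11=1496; k=4: 255+0+3·5·11=420 → min 420.
Length 4: A₁..A₄: k=1: 0+330+8·5·5=530; k=2: 120+255+8·3·5=495; k=3: 528+0+8·17·5=1208 → min 495 | A₂..A₅: k=2: 0+420+5·3·11=585; k=3: 255+935+5·17·11=2125; k=4: 330+0+5·5·11=605 → min 585.
Length 5: A₁..A₅: k=1: 0+585+8·5·11=1025; k=2: 120+420+8·3·11=804; k=3: 528+935+8·17·11=2959; k=4: 495+0+8·5·11=935 → min 804.
Optimal parenthesization: ((A₁A₂)((A₃A₄)A₅)) with cost 804.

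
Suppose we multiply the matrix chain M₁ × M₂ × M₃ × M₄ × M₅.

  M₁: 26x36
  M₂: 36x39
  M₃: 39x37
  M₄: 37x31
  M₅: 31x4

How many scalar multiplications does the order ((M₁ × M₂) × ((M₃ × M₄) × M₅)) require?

(M₁ × M₂): 26×36 by 36×39 → 26×39, cost 26·36·39 = 36504
(M₃ × M₄): 39×37 by 37×31 → 39×31, cost 39·37·31 = 44733
((M₃ × M₄) × M₅): 39×31 by 31×4 → 39×4, cost 39·31·4 = 4836; cumulative 49569
((M₁ × M₂) × ((M₃ × M₄) × M₅)): 26×39 by 39×4 → 26×4, cost 26·39·4 = 4056; cumulative 90129
Total: 90129 scalar multiplications.

90129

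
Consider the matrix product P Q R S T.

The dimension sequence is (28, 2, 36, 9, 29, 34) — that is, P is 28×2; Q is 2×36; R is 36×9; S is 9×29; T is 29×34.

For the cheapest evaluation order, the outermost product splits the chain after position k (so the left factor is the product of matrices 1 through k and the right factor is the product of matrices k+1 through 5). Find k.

1

Adjacent pairs: PQ = 28·2·36 = 2016; QR = 2·36·9 = 648; RS = 36·9·29 = 9396; ST = 9·29·34 = 8874.
Length 3: P..R: k=1: 0+648+28·2·9=1152; k=2: 2016+0+28·36·9=11088 → min 1152 | Q..S: k=2: 0+9396+2·36·29=11484; k=3: 648+0+2·9·29=1170 → min 1170 | R..T: k=3: 0+8874+36·9·34=19890; k=4: 9396+0+36·29·34=44892 → min 19890.
Length 4: P..S: k=1: 0+1170+28·2·29=2794; k=2: 2016+9396+28·36·29=40644; k=3: 1152+0+28·9·29=8460 → min 2794 | Q..T: k=2: 0+19890+2·36·34=22338; k=3: 648+8874+2·9·34=10134; k=4: 1170+0+2·29·34=3142 → min 3142.
Top-level splits: k=1: (P..P)·(Q..T) → 0+3142+28·2·34 = 5046; k=2: (P..Q)·(R..T) → 2016+19890+28·36·34 = 56178; k=3: (P..R)·(S..T) → 1152+8874+28·9·34 = 18594; k=4: (P..S)·(T..T) → 2794+0+28·29·34 = 30402.
Best split is after P, i.e. k = 1.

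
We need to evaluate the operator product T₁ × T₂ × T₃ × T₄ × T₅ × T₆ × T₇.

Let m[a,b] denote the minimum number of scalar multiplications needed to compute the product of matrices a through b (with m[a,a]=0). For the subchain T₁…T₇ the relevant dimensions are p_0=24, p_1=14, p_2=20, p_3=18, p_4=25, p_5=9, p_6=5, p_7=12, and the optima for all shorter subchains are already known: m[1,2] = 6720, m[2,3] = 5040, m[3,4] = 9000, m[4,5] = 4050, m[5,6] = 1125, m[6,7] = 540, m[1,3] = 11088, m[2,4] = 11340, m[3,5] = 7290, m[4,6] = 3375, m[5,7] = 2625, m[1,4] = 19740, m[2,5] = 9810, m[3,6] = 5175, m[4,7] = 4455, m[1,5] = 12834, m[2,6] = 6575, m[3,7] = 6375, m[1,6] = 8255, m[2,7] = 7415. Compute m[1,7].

m[1,7] = min over k∈[1,6] of m[1,k]+m[k+1,7]+p_{0}·p_k·p_{7}.
k=1: 0 + 7415 + 24·14·12 = 11447; k=2: 6720 + 6375 + 24·20·12 = 18855; k=3: 11088 + 4455 + 24·18·12 = 20727; k=4: 19740 + 2625 + 24·25·12 = 29565; k=5: 12834 + 540 + 24·9·12 = 15966; k=6: 8255 + 0 + 24·5·12 = 9695.
Minimum: 9695 at k=6.

9695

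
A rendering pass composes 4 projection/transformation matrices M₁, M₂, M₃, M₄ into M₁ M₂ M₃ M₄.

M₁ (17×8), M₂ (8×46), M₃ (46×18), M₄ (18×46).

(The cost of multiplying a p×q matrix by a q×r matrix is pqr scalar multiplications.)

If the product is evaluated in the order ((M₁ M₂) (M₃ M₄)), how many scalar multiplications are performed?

80316

(M₁ M₂): 17×8 by 8×46 → 17×46, cost 17·8·46 = 6256
(M₃ M₄): 46×18 by 18×46 → 46×46, cost 46·18·46 = 38088
((M₁ M₂) (M₃ M₄)): 17×46 by 46×46 → 17×46, cost 17·46·46 = 35972; cumulative 80316
Total: 80316 scalar multiplications.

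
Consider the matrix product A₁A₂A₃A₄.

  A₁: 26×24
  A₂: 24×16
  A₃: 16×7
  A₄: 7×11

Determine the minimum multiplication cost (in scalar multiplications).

9058

Adjacent pairs: A₁A₂ = 26·24·16 = 9984; A₂A₃ = 24·16·7 = 2688; A₃A₄ = 16·7·11 = 1232.
Length 3: A₁..A₃: k=1: 0+2688+26·24·7=7056; k=2: 9984+0+26·16·7=12896 → min 7056 | A₂..A₄: k=2: 0+1232+24·16·11=5456; k=3: 2688+0+24·7·11=4536 → min 4536.
Length 4: A₁..A₄: k=1: 0+4536+26·24·11=11400; k=2: 9984+1232+26·16·11=15792; k=3: 7056+0+26·7·11=9058 → min 9058.
Optimal order: ((A₁(A₂A₃))A₄) with cost 9058.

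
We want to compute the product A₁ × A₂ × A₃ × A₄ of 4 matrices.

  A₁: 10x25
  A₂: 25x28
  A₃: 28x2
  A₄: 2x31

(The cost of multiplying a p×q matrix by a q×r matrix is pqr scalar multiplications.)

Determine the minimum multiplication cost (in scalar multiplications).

2520

Adjacent pairs: A₁A₂ = 10·25·28 = 7000; A₂A₃ = 25·28·2 = 1400; A₃A₄ = 28·2·31 = 1736.
Length 3: A₁..A₃: k=1: 0+1400+10·25·2=1900; k=2: 7000+0+10·28·2=7560 → min 1900 | A₂..A₄: k=2: 0+1736+25·28·31=23436; k=3: 1400+0+25·2·31=2950 → min 2950.
Length 4: A₁..A₄: k=1: 0+2950+10·25·31=10700; k=2: 7000+1736+10·28·31=17416; k=3: 1900+0+10·2·31=2520 → min 2520.
Optimal order: ((A₁ × (A₂ × A₃)) × A₄) with cost 2520.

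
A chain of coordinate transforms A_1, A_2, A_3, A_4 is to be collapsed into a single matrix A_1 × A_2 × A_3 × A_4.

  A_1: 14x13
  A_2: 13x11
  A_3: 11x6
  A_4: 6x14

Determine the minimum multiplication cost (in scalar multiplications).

Adjacent pairs: A_1A_2 = 14·13·11 = 2002; A_2A_3 = 13·11·6 = 858; A_3A_4 = 11·6·14 = 924.
Length 3: A_1..A_3: k=1: 0+858+14·13·6=1950; k=2: 2002+0+14·11·6=2926 → min 1950 | A_2..A_4: k=2: 0+924+13·11·14=2926; k=3: 858+0+13·6·14=1950 → min 1950.
Length 4: A_1..A_4: k=1: 0+1950+14·13·14=4498; k=2: 2002+924+14·11·14=5082; k=3: 1950+0+14·6·14=3126 → min 3126.
Optimal order: ((A_1 × (A_2 × A_3)) × A_4) with cost 3126.

3126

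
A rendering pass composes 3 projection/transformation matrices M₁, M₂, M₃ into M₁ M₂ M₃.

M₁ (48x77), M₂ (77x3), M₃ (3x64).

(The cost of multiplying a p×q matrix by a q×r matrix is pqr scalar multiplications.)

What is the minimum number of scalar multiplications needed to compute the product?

Order (M₁ (M₂ M₃)): (M₂ M₃): 77×3 by 3×64 → 77×64, cost 77·3·64 = 14784; (M₁ (M₂ M₃)): 48×77 by 77×64 → 48×64, cost 48·77·64 = 236544; cumulative 251328. Total 251328.
Order ((M₁ M₂) M₃): (M₁ M₂): 48×77 by 77×3 → 48×3, cost 48·77·3 = 11088; ((M₁ M₂) M₃): 48×3 by 3×64 → 48×64, cost 48·3·64 = 9216; cumulative 20304. Total 20304.
Minimum: 20304.

20304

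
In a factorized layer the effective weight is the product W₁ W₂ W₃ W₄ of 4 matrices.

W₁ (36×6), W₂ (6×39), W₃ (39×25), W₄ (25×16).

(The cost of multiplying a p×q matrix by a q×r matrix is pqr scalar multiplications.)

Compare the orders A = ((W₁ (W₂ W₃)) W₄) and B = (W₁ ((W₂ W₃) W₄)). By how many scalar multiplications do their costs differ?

13944

Order A = ((W₁ (W₂ W₃)) W₄): (W₂ W₃): 6×39 by 39×25 → 6×25, cost 6·39·25 = 5850; (W₁ (W₂ W₃)): 36×6 by 6×25 → 36×25, cost 36·6·25 = 5400; cumulative 11250; ((W₁ (W₂ W₃)) W₄): 36×25 by 25×16 → 36×16, cost 36·25·16 = 14400; cumulative 25650. Total 25650.
Order B = (W₁ ((W₂ W₃) W₄)): (W₂ W₃): 6×39 by 39×25 → 6×25, cost 6·39·25 = 5850; ((W₂ W₃) W₄): 6×25 by 25×16 → 6×16, cost 6·25·16 = 2400; cumulative 8250; (W₁ ((W₂ W₃) W₄)): 36×6 by 6×16 → 36×16, cost 36·6·16 = 3456; cumulative 11706. Total 11706.
Difference: |25650 − 11706| = 13944.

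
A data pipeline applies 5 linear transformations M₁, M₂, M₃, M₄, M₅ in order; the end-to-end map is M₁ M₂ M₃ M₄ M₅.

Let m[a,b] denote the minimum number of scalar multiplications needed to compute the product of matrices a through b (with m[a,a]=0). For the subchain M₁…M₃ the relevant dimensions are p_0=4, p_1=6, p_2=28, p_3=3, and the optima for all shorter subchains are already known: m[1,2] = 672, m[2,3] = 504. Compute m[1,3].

m[1,3] = min over k∈[1,2] of m[1,k]+m[k+1,3]+p_{0}·p_k·p_{3}.
k=1: 0 + 504 + 4·6·3 = 576; k=2: 672 + 0 + 4·28·3 = 1008.
Minimum: 576 at k=1.

576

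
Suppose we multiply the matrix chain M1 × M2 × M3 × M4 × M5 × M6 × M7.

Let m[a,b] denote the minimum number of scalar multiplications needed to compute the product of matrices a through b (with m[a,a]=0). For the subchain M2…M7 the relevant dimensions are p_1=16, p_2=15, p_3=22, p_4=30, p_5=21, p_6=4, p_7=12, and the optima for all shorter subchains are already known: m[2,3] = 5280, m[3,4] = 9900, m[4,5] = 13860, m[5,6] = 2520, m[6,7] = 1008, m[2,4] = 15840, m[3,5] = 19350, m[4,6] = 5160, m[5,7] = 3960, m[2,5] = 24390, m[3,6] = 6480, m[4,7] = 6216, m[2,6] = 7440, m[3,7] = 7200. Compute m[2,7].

m[2,7] = min over k∈[2,6] of m[2,k]+m[k+1,7]+p_{1}·p_k·p_{7}.
k=2: 0 + 7200 + 16·15·12 = 10080; k=3: 5280 + 6216 + 16·22·12 = 15720; k=4: 15840 + 3960 + 16·30·12 = 25560; k=5: 24390 + 1008 + 16·21·12 = 29430; k=6: 7440 + 0 + 16·4·12 = 8208.
Minimum: 8208 at k=6.

8208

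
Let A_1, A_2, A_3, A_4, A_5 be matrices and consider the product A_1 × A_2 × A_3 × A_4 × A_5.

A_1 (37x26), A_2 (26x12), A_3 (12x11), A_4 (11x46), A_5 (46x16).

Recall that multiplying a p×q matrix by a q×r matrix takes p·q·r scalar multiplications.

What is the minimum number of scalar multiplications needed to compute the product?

Adjacent pairs: A_1A_2 = 37·26·12 = 11544; A_2A_3 = 26·12·11 = 3432; A_3A_4 = 12·11·46 = 6072; A_4A_5 = 11·46·16 = 8096.
Length 3: A_1..A_3: k=1: 0+3432+37·26·11=14014; k=2: 11544+0+37·12·11=16428 → min 14014 | A_2..A_4: k=2: 0+6072+26·12·46=20424; k=3: 3432+0+26·11·46=16588 → min 16588 | A_3..A_5: k=3: 0+8096+12·11·16=10208; k=4: 6072+0+12·46·16=14904 → min 10208.
Length 4: A_1..A_4: k=1: 0+16588+37·26·46=60840; k=2: 11544+6072+37·12·46=38040; k=3: 14014+0+37·11·46=32736 → min 32736 | A_2..A_5: k=2: 0+10208+26·12·16=15200; k=3: 3432+8096+26·11·16=16104; k=4: 16588+0+26·46·16=35724 → min 15200.
Length 5: A_1..A_5: k=1: 0+15200+37·26·16=30592; k=2: 11544+10208+37·12·16=28856; k=3: 14014+8096+37·11·16=28622; k=4: 32736+0+37·46·16=59968 → min 28622.
Optimal order: ((A_1 × (A_2 × A_3)) × (A_4 × A_5)) with cost 28622.

28622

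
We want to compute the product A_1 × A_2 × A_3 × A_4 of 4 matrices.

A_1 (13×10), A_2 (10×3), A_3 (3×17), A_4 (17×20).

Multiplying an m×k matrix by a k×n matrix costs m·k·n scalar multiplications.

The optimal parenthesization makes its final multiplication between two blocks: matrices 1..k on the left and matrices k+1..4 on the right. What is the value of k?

Adjacent pairs: A_1A_2 = 13·10·3 = 390; A_2A_3 = 10·3·17 = 510; A_3A_4 = 3·17·20 = 1020.
Length 3: A_1..A_3: k=1: 0+510+13·10·17=2720; k=2: 390+0+13·3·17=1053 → min 1053 | A_2..A_4: k=2: 0+1020+10·3·20=1620; k=3: 510+0+10·17·20=3910 → min 1620.
Top-level splits: k=1: (A_1..A_1)·(A_2..A_4) → 0+1620+13·10·20 = 4220; k=2: (A_1..A_2)·(A_3..A_4) → 390+1020+13·3·20 = 2190; k=3: (A_1..A_3)·(A_4..A_4) → 1053+0+13·17·20 = 5473.
Best split is after A_2, i.e. k = 2.

2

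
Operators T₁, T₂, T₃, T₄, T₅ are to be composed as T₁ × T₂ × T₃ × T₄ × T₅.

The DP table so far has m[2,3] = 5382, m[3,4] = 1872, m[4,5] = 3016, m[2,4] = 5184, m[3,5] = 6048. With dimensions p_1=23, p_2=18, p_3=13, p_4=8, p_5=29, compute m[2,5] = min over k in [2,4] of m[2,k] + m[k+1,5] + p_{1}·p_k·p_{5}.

m[2,5] = min over k∈[2,4] of m[2,k]+m[k+1,5]+p_{1}·p_k·p_{5}.
k=2: 0 + 6048 + 23·18·29 = 18054; k=3: 5382 + 3016 + 23·13·29 = 17069; k=4: 5184 + 0 + 23·8·29 = 10520.
Minimum: 10520 at k=4.

10520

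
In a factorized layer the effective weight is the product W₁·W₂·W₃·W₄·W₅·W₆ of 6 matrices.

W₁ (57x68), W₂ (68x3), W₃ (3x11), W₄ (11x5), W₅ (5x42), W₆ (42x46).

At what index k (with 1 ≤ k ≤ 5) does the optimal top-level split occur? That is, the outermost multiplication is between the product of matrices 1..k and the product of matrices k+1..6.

Adjacent pairs: W₁W₂ = 57·68·3 = 11628; W₂W₃ = 68·3·11 = 2244; W₃W₄ = 3·11·5 = 165; W₄W₅ = 11·5·42 = 2310; W₅W₆ = 5·42·46 = 9660.
Length 3: W₁..W₃: k=1: 0+2244+57·68·11=44880; k=2: 11628+0+57·3·11=13509 → min 13509 | W₂..W₄: k=2: 0+165+68·3·5=1185; k=3: 2244+0+68·11·5=5984 → min 1185 | W₃..W₅: k=3: 0+2310+3·11·42=3696; k=4: 165+0+3·5·42=795 → min 795 | W₄..W₆: k=4: 0+9660+11·5·46=12190; k=5: 2310+0+11·42·46=23562 → min 12190.
Length 4: W₁..W₄: k=1: 0+1185+57·68·5=20565; k=2: 11628+165+57·3·5=12648; k=3: 13509+0+57·11·5=16644 → min 12648 | W₂..W₅: k=2: 0+795+68·3·42=9363; k=3: 2244+2310+68·11·42=35970; k=4: 1185+0+68·5·42=15465 → min 9363 | W₃..W₆: k=3: 0+12190+3·11·46=13708; k=4: 165+9660+3·5·46=10515; k=5: 795+0+3·42·46=6591 → min 6591.
Length 5: W₁..W₅: k=1: 0+9363+57·68·42=172155; k=2: 11628+795+57·3·42=19605; k=3: 13509+2310+57·11·42=42153; k=4: 12648+0+57·5·42=24618 → min 19605 | W₂..W₆: k=2: 0+6591+68·3·46=15975; k=3: 2244+12190+68·11·46=48842; k=4: 1185+9660+68·5·46=26485; k=5: 9363+0+68·42·46=140739 → min 15975.
Top-level splits: k=1: (W₁..W₁)·(W₂..W₆) → 0+15975+57·68·46 = 194271; k=2: (W₁..W₂)·(W₃..W₆) → 11628+6591+57·3·46 = 26085; k=3: (W₁..W₃)·(W₄..W₆) → 13509+12190+57·11·46 = 54541; k=4: (W₁..W₄)·(W₅..W₆) → 12648+9660+57·5·46 = 35418; k=5: (W₁..W₅)·(W₆..W₆) → 19605+0+57·42·46 = 129729.
Best split is after W₂, i.e. k = 2.

2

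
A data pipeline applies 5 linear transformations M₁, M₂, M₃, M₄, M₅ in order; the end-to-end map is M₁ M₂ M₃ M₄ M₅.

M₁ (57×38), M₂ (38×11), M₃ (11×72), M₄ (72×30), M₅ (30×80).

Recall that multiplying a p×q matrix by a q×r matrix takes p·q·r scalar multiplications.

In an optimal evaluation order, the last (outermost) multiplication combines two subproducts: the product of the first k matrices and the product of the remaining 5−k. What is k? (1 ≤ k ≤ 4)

Adjacent pairs: M₁M₂ = 57·38·11 = 23826; M₂M₃ = 38·11·72 = 30096; M₃M₄ = 11·72·30 = 23760; M₄M₅ = 72·30·80 = 172800.
Length 3: M₁..M₃: k=1: 0+30096+57·38·72=186048; k=2: 23826+0+57·11·72=68970 → min 68970 | M₂..M₄: k=2: 0+23760+38·11·30=36300; k=3: 30096+0+38·72·30=112176 → min 36300 | M₃..M₅: k=3: 0+172800+11·72·80=236160; k=4: 23760+0+11·30·80=50160 → min 50160.
Length 4: M₁..M₄: k=1: 0+36300+57·38·30=101280; k=2: 23826+23760+57·11·30=66396; k=3: 68970+0+57·72·30=192090 → min 66396 | M₂..M₅: k=2: 0+50160+38·11·80=83600; k=3: 30096+172800+38·72·80=421776; k=4: 36300+0+38·30·80=127500 → min 83600.
Top-level splits: k=1: (M₁..M₁)·(M₂..M₅) → 0+83600+57·38·80 = 256880; k=2: (M₁..M₂)·(M₃..M₅) → 23826+50160+57·11·80 = 124146; k=3: (M₁..M₃)·(M₄..M₅) → 68970+172800+57·72·80 = 570090; k=4: (M₁..M₄)·(M₅..M₅) → 66396+0+57·30·80 = 203196.
Best split is after M₂, i.e. k = 2.

2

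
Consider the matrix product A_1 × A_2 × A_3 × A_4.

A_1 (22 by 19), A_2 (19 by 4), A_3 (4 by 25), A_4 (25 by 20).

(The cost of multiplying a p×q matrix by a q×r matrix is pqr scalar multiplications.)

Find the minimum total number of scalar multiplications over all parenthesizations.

5432

Adjacent pairs: A_1A_2 = 22·19·4 = 1672; A_2A_3 = 19·4·25 = 1900; A_3A_4 = 4·25·20 = 2000.
Length 3: A_1..A_3: k=1: 0+1900+22·19·25=12350; k=2: 1672+0+22·4·25=3872 → min 3872 | A_2..A_4: k=2: 0+2000+19·4·20=3520; k=3: 1900+0+19·25·20=11400 → min 3520.
Length 4: A_1..A_4: k=1: 0+3520+22·19·20=11880; k=2: 1672+2000+22·4·20=5432; k=3: 3872+0+22·25·20=14872 → min 5432.
Optimal order: ((A_1 × A_2) × (A_3 × A_4)) with cost 5432.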